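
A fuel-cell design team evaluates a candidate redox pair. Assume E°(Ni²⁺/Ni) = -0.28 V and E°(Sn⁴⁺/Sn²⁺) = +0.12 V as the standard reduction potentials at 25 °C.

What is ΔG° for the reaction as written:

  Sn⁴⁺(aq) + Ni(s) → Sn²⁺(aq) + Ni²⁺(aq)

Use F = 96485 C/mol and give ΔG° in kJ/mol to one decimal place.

-77.2 kJ/mol

As written, Sn⁴⁺/Sn²⁺ is reduced (cathode) and Ni²⁺/Ni is oxidised (anode), so E°cell = (+0.12) − (-0.28) = +0.40 V.
Balancing electrons gives n = 2.
ΔG° = −nFE° = −(2)(96485)(+0.40) = -77,188 J = -77.2 kJ/mol.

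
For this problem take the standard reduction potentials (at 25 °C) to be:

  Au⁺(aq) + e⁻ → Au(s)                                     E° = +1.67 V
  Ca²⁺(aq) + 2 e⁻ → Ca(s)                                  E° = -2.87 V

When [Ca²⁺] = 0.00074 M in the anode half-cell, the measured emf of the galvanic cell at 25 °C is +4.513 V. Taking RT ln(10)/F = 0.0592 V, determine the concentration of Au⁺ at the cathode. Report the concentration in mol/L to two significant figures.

Au⁺/Au is the cathode, Ca²⁺/Ca the anode: E°cell = +4.54 V, n = 2.
Overall reaction: 2 Au⁺(aq) + Ca(s) → 2 Au(s) + Ca²⁺(aq); Q = [Ca²⁺]^1/[Au⁺]^2.
From E = E° − (0.0592/n) log Q: log Q = (E° − E)·n/0.0592 = (+4.54 − (+4.513))·2/0.0592 = 0.9122.
So 2·log[Au⁺] = 1·log(0.00074) − log Q = -3.1308 − (0.9122) = -4.0430; log[Au⁺] = -4.0430 / 2 = -2.0215; [Au⁺] = 10^(-2.0215) ≈ 0.0095 M.

0.0095 M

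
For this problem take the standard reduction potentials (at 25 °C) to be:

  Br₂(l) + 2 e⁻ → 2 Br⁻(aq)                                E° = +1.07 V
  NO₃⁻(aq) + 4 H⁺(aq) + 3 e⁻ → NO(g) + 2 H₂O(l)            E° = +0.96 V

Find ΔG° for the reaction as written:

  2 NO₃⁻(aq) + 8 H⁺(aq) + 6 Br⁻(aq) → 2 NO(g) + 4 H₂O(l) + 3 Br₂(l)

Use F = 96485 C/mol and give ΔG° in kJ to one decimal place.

+63.7 kJ

As written, NO₃⁻/NO is reduced (cathode) and Br₂/Br⁻ is oxidised (anode), so E°cell = (+0.96) − (+1.07) = -0.11 V.
Balancing electrons gives n = 6.
ΔG° = −nFE° = −(6)(96485)(-0.11) = 63,680 J = +63.7 kJ.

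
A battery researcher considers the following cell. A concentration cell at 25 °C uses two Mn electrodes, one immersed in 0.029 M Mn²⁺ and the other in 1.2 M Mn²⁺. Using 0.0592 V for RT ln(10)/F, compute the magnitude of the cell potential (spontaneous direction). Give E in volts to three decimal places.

For a concentration cell E°cell = 0. The 1.2 M side is the cathode (reduction is favoured where [Mn²⁺] is higher).
With n = 2, E = −(0.0592/2) log([Mn²⁺]ₐₙ/[Mn²⁺]꜀ₐₜ) = −(0.0592/2) log(0.029/1.2) = −(0.0592/2)(-1.617) = +0.048 V.

+0.048 V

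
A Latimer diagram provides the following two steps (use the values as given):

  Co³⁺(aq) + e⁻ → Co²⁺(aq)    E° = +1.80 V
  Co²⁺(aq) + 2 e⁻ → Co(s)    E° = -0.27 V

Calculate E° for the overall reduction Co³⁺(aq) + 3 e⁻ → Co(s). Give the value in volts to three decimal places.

Adding the free-energy changes (−nFE°) of the two steps gives −n₃FE°₃ = −n₁FE°₁ − n₂FE°₂.
E°₃ = (1×+1.80 + 2×-0.27) / 3 = (+1.260) / 3 = +0.420 V.
E° values themselves are not directly additive — weighting by electron count is essential.

+0.420 V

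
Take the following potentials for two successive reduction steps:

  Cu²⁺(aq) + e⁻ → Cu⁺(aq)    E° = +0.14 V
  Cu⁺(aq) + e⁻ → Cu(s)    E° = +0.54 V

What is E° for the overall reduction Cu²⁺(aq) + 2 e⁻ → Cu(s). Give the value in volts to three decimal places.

Since ΔG° = −nFE° is additive over sequential reductions, n₃E°₃ = n₁E°₁ + n₂E°₂.
E°₃ = (1×+0.14 + 1×+0.54) / 2 = (+0.680) / 2 = +0.340 V.

+0.340 V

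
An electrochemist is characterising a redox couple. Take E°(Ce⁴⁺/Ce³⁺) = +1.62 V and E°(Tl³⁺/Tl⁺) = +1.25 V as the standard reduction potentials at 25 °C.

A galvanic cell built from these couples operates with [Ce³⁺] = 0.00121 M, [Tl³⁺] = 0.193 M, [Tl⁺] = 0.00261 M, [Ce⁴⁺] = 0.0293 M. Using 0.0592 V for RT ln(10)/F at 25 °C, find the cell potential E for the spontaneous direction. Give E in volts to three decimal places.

+0.397 V

Ce⁴⁺/Ce³⁺ is the cathode (higher E°), Tl³⁺/Tl⁺ the anode: E°cell = +1.62 − (+1.25) = +0.37 V, n = 2.
Overall: 2 Ce⁴⁺(aq) + Tl⁺(aq) → 2 Ce³⁺(aq) + Tl³⁺(aq)
Q = [Ce³⁺]^2·[Tl³⁺] / ([Ce⁴⁺]^2·[Tl⁺]); log Q = -0.899.
E = E° − (0.0592/n) log Q = +0.37 − (0.0592/2)(-0.899) = +0.397 V.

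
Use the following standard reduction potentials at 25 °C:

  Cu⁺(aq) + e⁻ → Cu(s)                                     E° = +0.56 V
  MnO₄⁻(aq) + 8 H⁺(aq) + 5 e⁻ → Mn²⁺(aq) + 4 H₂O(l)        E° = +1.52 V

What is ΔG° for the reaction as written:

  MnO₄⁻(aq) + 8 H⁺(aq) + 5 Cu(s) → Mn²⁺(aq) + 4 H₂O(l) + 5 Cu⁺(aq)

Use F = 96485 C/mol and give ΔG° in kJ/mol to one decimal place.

-463.1 kJ/mol

As written, MnO₄⁻/Mn²⁺ is reduced (cathode) and Cu⁺/Cu is oxidised (anode), so E°cell = (+1.52) − (+0.56) = +0.96 V.
Balancing electrons gives n = 5.
ΔG° = −nFE° = −(5)(96485)(+0.96) = -463,128 J = -463.1 kJ/mol.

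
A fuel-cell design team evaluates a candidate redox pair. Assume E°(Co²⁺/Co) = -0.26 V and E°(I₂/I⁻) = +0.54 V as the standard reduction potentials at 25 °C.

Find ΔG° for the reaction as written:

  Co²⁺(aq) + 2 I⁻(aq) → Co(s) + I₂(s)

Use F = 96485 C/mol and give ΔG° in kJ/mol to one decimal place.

+154.4 kJ/mol

As written, Co²⁺/Co is reduced (cathode) and I₂/I⁻ is oxidised (anode), so E°cell = (-0.26) − (+0.54) = -0.80 V.
Balancing electrons gives n = 2.
ΔG° = −nFE° = −(2)(96485)(-0.80) = 154,376 J = +154.4 kJ/mol.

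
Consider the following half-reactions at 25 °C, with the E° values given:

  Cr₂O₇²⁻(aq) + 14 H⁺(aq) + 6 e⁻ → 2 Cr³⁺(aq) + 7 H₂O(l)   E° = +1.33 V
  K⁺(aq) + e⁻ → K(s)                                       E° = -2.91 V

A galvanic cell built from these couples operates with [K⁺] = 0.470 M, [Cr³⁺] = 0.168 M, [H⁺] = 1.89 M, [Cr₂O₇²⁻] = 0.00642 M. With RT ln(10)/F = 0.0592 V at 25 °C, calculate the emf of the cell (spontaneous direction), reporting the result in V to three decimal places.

Cr₂O₇²⁻/Cr³⁺ is the cathode (higher E°), K⁺/K the anode: E°cell = +1.33 − (-2.91) = +4.24 V, n = 6.
Overall: Cr₂O₇²⁻(aq) + 14 H⁺(aq) + 6 K(s) → 2 Cr³⁺(aq) + 7 H₂O(l) + 6 K⁺(aq)
Q = [Cr³⁺]^2·[K⁺]^6 / ([Cr₂O₇²⁻]·[H⁺]^14); log Q = -5.195.
E = E° − (0.0592/n) log Q = +4.24 − (0.0592/6)(-5.195) = +4.291 V.

+4.291 V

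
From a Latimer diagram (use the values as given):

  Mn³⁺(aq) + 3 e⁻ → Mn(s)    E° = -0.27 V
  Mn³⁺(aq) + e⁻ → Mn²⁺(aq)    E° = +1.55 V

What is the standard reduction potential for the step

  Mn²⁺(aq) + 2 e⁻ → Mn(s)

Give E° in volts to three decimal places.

-1.180 V

Sequential free energies add, so n₃E°₃ = n₁E°₁ + n₂E°₂.
With n₃ = 3, and the known step contributing 1×(+1.55) V, the unknown satisfies 2·E° = 3×(-0.27) − 1×(+1.55) = -2.360.
E° = -2.360 / 2 = -1.180 V.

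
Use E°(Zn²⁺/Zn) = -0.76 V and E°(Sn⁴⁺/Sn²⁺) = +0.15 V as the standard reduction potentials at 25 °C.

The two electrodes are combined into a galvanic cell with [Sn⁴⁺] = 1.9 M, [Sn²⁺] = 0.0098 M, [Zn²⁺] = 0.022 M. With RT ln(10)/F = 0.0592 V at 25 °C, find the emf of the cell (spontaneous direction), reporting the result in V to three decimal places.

+1.027 V

Sn⁴⁺/Sn²⁺ is the cathode (higher E°), Zn²⁺/Zn the anode: E°cell = +0.15 − (-0.76) = +0.91 V, n = 2.
Overall: Sn⁴⁺(aq) + Zn(s) → Sn²⁺(aq) + Zn²⁺(aq)
Q = [Sn²⁺]·[Zn²⁺] / ([Sn⁴⁺]); log Q = -3.945.
E = E° − (0.0592/n) log Q = +0.91 − (0.0592/2)(-3.945) = +1.027 V.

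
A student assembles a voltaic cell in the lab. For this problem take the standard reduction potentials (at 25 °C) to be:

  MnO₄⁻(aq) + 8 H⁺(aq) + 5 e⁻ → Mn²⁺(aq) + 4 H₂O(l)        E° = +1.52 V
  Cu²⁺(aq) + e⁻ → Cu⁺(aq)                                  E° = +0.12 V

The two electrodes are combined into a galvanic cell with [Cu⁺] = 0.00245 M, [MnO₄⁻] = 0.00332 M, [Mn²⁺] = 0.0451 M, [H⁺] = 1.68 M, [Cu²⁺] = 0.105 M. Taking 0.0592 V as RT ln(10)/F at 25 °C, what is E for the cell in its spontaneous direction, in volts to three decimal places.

MnO₄⁻/Mn²⁺ is the cathode (higher E°), Cu²⁺/Cu⁺ the anode: E°cell = +1.52 − (+0.12) = +1.40 V, n = 5.
Overall: MnO₄⁻(aq) + 8 H⁺(aq) + 5 Cu⁺(aq) → Mn²⁺(aq) + 4 H₂O(l) + 5 Cu²⁺(aq)
Q = [Mn²⁺]·[Cu²⁺]^5 / ([MnO₄⁻]·[H⁺]^8·[Cu⁺]^5); log Q = 7.491.
E = E° − (0.0592/n) log Q = +1.40 − (0.0592/5)(7.491) = +1.311 V.

+1.311 V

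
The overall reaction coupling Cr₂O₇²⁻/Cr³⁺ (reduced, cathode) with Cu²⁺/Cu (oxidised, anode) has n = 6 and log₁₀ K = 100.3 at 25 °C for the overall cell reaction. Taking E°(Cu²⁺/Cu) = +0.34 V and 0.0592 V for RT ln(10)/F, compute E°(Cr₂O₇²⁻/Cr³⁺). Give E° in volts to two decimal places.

E°cell = (0.0592/n)·log K = (0.0592/6)(100.3) = +0.990 V.
Since Cr₂O₇²⁻/Cr³⁺ is the cathode and Cu²⁺/Cu the anode, E°cell = E°(Cr₂O₇²⁻/Cr³⁺) − E°(Cu²⁺/Cu).
So E°(Cr₂O₇²⁻/Cr³⁺) = E°cell + E°(Cu²⁺/Cu) = +0.990 + (+0.34) = +1.33 V.

+1.33 V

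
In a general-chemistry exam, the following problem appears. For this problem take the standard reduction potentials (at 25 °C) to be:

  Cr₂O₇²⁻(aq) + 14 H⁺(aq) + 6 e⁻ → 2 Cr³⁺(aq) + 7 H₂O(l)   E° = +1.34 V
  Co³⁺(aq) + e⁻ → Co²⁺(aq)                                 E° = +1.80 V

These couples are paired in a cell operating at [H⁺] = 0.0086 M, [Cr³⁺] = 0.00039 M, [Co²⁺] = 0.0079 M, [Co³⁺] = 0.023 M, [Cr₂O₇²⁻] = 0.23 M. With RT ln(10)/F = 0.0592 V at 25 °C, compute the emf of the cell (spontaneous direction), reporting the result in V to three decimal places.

Co³⁺/Co²⁺ is the cathode (higher E°), Cr₂O₇²⁻/Cr³⁺ the anode: E°cell = +1.80 − (+1.34) = +0.46 V, n = 6.
Overall: 6 Co³⁺(aq) + 2 Cr³⁺(aq) + 7 H₂O(l) → 6 Co²⁺(aq) + Cr₂O₇²⁻(aq) + 14 H⁺(aq)
Q = [Co²⁺]^6·[Cr₂O₇²⁻]·[H⁺]^14 / ([Co³⁺]^6·[Cr³⁺]^2); log Q = -25.522.
E = E° − (0.0592/n) log Q = +0.46 − (0.0592/6)(-25.522) = +0.712 V.

+0.712 V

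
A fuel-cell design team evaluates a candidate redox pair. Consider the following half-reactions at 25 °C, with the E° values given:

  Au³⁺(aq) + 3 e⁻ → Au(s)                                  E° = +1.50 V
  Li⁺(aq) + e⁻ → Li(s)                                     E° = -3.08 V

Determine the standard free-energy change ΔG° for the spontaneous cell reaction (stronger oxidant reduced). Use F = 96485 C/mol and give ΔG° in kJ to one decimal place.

-1325.7 kJ

Au³⁺/Au (E° = +1.50 V) is the cathode; Li⁺/Li (E° = -3.08 V) is the anode, so E°cell = +4.58 V.
Balancing electrons gives n = 3 (lcm of 3 and 1).
ΔG° = −nFE° = −(3)(96485)(+4.58) = -1,325,704 J = -1325.7 kJ.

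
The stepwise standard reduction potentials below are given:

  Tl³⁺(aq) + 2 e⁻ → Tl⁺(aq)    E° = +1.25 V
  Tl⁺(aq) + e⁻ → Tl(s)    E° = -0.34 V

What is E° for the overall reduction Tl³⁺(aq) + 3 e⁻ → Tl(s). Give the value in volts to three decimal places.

+0.720 V

Adding the free-energy changes (−nFE°) of the two steps gives −n₃FE°₃ = −n₁FE°₁ − n₂FE°₂.
E°₃ = (2×+1.25 + 1×-0.34) / 3 = (+2.160) / 3 = +0.720 V.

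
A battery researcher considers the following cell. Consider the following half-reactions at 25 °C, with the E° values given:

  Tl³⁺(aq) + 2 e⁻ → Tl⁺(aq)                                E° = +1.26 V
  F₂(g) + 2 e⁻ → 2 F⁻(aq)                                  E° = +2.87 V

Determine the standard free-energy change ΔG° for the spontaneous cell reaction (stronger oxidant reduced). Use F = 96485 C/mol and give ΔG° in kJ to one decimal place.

F₂/F⁻ (E° = +2.87 V) is the cathode; Tl³⁺/Tl⁺ (E° = +1.26 V) is the anode, so E°cell = +1.61 V.
Balancing electrons gives n = 2 (lcm of 2 and 2).
ΔG° = −nFE° = −(2)(96485)(+1.61) = -310,682 J = -310.7 kJ.

-310.7 kJ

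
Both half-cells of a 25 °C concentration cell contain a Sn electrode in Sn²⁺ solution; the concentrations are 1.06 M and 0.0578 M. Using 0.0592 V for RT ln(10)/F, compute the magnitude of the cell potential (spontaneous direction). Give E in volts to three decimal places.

+0.037 V

For a concentration cell E°cell = 0. The 1.06 M side is the cathode (reduction is favoured where [Sn²⁺] is higher).
With n = 2, E = −(0.0592/2) log([Sn²⁺]ₐₙ/[Sn²⁺]꜀ₐₜ) = −(0.0592/2) log(0.0578/1.06) = −(0.0592/2)(-1.263) = +0.037 V.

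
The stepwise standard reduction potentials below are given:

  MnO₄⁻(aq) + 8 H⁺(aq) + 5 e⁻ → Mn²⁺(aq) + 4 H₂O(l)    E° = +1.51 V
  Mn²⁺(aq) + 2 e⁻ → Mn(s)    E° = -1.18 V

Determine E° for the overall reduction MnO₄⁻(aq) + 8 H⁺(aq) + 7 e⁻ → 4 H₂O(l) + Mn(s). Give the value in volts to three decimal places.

+0.741 V

Adding the free-energy changes (−nFE°) of the two steps gives −n₃FE°₃ = −n₁FE°₁ − n₂FE°₂.
E°₃ = (5×+1.51 + 2×-1.18) / 7 = (+5.190) / 7 = +0.741 V.
Simply averaging or adding the two E° values would be wrong; the electron-weighted sum is required.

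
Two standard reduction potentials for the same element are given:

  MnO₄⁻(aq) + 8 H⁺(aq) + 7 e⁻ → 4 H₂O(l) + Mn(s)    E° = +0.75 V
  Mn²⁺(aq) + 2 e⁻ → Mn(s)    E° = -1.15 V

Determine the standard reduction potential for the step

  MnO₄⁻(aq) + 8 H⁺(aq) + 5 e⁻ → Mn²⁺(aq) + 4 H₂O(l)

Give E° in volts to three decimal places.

+1.510 V

Sequential free energies add, so n₃E°₃ = n₁E°₁ + n₂E°₂.
With n₃ = 7, and the known step contributing 2×(-1.15) V, the unknown satisfies 5·E° = 7×(+0.75) − 2×(-1.15) = +7.550.
E° = +7.550 / 5 = +1.510 V.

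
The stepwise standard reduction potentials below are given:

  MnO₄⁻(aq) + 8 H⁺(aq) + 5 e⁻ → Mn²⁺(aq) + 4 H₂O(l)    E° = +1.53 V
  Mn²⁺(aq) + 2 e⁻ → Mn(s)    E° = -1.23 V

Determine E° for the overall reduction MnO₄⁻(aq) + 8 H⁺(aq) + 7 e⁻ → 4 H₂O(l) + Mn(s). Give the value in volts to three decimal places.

Standard free energies of sequential steps add: ΔG°₃ = ΔG°₁ + ΔG°₂, so n₃E°₃ = n₁E°₁ + n₂E°₂.
E°₃ = (5×+1.53 + 2×-1.23) / 7 = (+5.190) / 7 = +0.741 V.

+0.741 V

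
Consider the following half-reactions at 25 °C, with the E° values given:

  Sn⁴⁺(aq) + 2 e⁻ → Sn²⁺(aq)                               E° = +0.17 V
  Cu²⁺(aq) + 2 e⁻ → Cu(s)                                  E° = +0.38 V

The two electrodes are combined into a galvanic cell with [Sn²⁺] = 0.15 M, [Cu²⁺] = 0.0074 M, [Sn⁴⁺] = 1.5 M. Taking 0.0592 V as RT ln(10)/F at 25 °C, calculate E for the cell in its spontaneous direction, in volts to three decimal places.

+0.117 V

Cu²⁺/Cu is the cathode (higher E°), Sn⁴⁺/Sn²⁺ the anode: E°cell = +0.38 − (+0.17) = +0.21 V, n = 2.
Overall: Cu²⁺(aq) + Sn²⁺(aq) → Cu(s) + Sn⁴⁺(aq)
Q = [Sn⁴⁺] / ([Cu²⁺]·[Sn²⁺]); log Q = 3.131.
E = E° − (0.0592/n) log Q = +0.21 − (0.0592/2)(3.131) = +0.117 V.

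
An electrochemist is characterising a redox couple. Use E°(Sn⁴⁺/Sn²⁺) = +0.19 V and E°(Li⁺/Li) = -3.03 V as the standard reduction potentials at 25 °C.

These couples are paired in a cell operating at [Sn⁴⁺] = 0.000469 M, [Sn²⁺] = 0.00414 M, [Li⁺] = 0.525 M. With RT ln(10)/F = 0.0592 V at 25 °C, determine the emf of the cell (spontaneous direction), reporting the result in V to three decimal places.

Sn⁴⁺/Sn²⁺ is the cathode (higher E°), Li⁺/Li the anode: E°cell = +0.19 − (-3.03) = +3.22 V, n = 2.
Overall: Sn⁴⁺(aq) + 2 Li(s) → Sn²⁺(aq) + 2 Li⁺(aq)
Q = [Sn²⁺]·[Li⁺]^2 / ([Sn⁴⁺]); log Q = 0.386.
E = E° − (0.0592/n) log Q = +3.22 − (0.0592/2)(0.386) = +3.209 V.

+3.209 V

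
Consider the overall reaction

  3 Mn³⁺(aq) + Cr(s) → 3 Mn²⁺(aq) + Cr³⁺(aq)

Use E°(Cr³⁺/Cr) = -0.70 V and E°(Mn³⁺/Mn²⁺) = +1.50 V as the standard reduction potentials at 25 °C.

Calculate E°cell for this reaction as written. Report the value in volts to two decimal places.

The Mn³⁺/Mn²⁺ couple has the higher reduction potential, so it is the cathode; Cr³⁺/Cr is oxidised at the anode.
E°cell = E°(cathode) − E°(anode) = (+1.50) − (-0.70) = +2.20 V.

+2.20 V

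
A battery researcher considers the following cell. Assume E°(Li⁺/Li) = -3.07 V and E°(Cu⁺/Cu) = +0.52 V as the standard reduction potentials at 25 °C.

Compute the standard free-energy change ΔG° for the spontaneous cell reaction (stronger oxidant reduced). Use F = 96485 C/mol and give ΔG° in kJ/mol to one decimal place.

Cu⁺/Cu (E° = +0.52 V) is the cathode; Li⁺/Li (E° = -3.07 V) is the anode, so E°cell = +3.59 V.
Balancing electrons gives n = 1 (lcm of 1 and 1).
ΔG° = −nFE° = −(1)(96485)(+3.59) = -346,381 J = -346.4 kJ/mol.

-346.4 kJ/mol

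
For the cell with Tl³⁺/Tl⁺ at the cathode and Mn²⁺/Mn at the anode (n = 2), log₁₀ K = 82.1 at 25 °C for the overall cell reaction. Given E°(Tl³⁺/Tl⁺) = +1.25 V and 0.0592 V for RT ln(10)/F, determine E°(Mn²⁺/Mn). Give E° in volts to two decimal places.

-1.18 V

E°cell = (0.0592/n)·log K = (0.0592/2)(82.1) = +2.430 V.
Since Tl³⁺/Tl⁺ is the cathode and Mn²⁺/Mn the anode, E°cell = E°(Tl³⁺/Tl⁺) − E°(Mn²⁺/Mn).
So E°(Mn²⁺/Mn) = E°(Tl³⁺/Tl⁺) − E°cell = (+1.25) − (+2.430) = -1.18 V.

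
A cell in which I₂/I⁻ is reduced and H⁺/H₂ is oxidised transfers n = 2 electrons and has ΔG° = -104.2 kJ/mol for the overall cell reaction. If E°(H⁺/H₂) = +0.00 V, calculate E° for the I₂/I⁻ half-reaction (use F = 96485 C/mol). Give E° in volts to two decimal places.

E°cell = −ΔG°/(nF) = −(-104.2×10³)/((2)(96485)) = +0.540 V.
Since I₂/I⁻ is the cathode and H⁺/H₂ the anode, E°cell = E°(I₂/I⁻) − E°(H⁺/H₂).
So E°(I₂/I⁻) = E°cell + E°(H⁺/H₂) = +0.540 + (+0.00) = +0.54 V.

+0.54 V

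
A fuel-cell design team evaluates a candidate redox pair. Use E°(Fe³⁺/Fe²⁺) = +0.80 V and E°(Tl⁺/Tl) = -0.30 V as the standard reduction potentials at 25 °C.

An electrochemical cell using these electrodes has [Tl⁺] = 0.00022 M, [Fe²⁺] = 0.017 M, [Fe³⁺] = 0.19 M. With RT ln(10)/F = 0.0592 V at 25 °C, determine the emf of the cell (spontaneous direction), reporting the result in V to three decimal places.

Fe³⁺/Fe²⁺ is the cathode (higher E°), Tl⁺/Tl the anode: E°cell = +0.80 − (-0.30) = +1.10 V, n = 1.
Overall: Fe³⁺(aq) + Tl(s) → Fe²⁺(aq) + Tl⁺(aq)
Q = [Fe²⁺]·[Tl⁺] / ([Fe³⁺]); log Q = -4.706.
E = E° − (0.0592/n) log Q = +1.10 − (0.0592/1)(-4.706) = +1.379 V.

+1.379 V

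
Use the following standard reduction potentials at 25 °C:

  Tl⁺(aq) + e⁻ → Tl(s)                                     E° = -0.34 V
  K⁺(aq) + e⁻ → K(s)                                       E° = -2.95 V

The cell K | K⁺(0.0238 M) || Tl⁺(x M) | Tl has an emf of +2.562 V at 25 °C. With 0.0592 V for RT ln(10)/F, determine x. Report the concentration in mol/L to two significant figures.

Tl⁺/Tl is the cathode, K⁺/K the anode: E°cell = +2.61 V, n = 1.
Overall reaction: Tl⁺(aq) + K(s) → Tl(s) + K⁺(aq); Q = [K⁺]^1/[Tl⁺]^1.
From E = E° − (0.0592/n) log Q: log Q = (E° − E)·n/0.0592 = (+2.61 − (+2.562))·1/0.0592 = 0.8108.
So 1·log[Tl⁺] = 1·log(0.0238) − log Q = -1.6234 − (0.8108) = -2.4342; [Tl⁺] = 10^(-2.4342) ≈ 0.0037 M.

0.0037 M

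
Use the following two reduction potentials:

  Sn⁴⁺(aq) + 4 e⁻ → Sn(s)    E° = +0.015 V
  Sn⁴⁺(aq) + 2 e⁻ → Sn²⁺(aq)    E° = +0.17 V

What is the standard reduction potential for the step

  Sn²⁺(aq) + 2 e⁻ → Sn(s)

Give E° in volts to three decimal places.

Sequential free energies add, so n₃E°₃ = n₁E°₁ + n₂E°₂.
With n₃ = 4, and the known step contributing 2×(+0.17) V, the unknown satisfies 2·E° = 4×(+0.015) − 2×(+0.17) = -0.280.
E° = -0.280 / 2 = -0.140 V.

-0.140 V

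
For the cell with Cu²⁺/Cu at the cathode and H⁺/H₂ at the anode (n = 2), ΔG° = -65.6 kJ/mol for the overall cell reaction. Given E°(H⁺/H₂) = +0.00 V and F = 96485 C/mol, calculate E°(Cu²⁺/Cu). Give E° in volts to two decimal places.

E°cell = −ΔG°/(nF) = −(-65.6×10³)/((2)(96485)) = +0.340 V.
Since Cu²⁺/Cu is the cathode and H⁺/H₂ the anode, E°cell = E°(Cu²⁺/Cu) − E°(H⁺/H₂).
So E°(Cu²⁺/Cu) = E°cell + E°(H⁺/H₂) = +0.340 + (+0.00) = +0.34 V.

+0.34 V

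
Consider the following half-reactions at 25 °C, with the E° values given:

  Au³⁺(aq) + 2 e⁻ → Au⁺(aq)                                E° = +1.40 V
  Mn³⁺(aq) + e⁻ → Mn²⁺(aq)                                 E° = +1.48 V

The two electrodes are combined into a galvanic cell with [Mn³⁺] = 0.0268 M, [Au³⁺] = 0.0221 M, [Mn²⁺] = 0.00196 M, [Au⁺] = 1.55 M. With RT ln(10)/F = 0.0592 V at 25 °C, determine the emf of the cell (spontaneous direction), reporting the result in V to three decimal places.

Mn³⁺/Mn²⁺ is the cathode (higher E°), Au³⁺/Au⁺ the anode: E°cell = +1.48 − (+1.40) = +0.08 V, n = 2.
Overall: 2 Mn³⁺(aq) + Au⁺(aq) → 2 Mn²⁺(aq) + Au³⁺(aq)
Q = [Mn²⁺]^2·[Au³⁺] / ([Mn³⁺]^2·[Au⁺]); log Q = -4.118.
E = E° − (0.0592/n) log Q = +0.08 − (0.0592/2)(-4.118) = +0.202 V.

+0.202 V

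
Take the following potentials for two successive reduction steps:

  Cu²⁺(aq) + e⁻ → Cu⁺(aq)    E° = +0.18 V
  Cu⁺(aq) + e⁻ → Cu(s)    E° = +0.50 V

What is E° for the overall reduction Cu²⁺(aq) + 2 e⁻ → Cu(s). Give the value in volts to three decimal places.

Standard free energies of sequential steps add: ΔG°₃ = ΔG°₁ + ΔG°₂, so n₃E°₃ = n₁E°₁ + n₂E°₂.
E°₃ = (1×+0.18 + 1×+0.50) / 2 = (+0.680) / 2 = +0.340 V.

+0.340 V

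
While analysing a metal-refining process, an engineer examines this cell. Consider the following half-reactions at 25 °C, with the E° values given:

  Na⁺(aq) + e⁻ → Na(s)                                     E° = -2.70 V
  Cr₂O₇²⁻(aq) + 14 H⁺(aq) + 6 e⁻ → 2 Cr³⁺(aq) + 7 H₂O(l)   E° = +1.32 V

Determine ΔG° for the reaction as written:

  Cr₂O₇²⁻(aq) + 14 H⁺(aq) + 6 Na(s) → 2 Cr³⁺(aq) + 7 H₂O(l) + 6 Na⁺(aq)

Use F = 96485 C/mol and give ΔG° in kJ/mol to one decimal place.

-2327.2 kJ/mol

As written, Cr₂O₇²⁻/Cr³⁺ is reduced (cathode) and Na⁺/Na is oxidised (anode), so E°cell = (+1.32) − (-2.70) = +4.02 V.
Balancing electrons gives n = 6.
ΔG° = −nFE° = −(6)(96485)(+4.02) = -2,327,218 J = -2327.2 kJ/mol.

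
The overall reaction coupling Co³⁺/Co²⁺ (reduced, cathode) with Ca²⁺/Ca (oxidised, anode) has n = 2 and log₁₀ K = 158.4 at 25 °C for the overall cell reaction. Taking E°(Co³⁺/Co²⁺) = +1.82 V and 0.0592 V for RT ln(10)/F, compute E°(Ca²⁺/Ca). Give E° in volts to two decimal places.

-2.87 V

E°cell = (0.0592/n)·log K = (0.0592/2)(158.4) = +4.689 V.
Since Co³⁺/Co²⁺ is the cathode and Ca²⁺/Ca the anode, E°cell = E°(Co³⁺/Co²⁺) − E°(Ca²⁺/Ca).
So E°(Ca²⁺/Ca) = E°(Co³⁺/Co²⁺) − E°cell = (+1.82) − (+4.689) = -2.87 V.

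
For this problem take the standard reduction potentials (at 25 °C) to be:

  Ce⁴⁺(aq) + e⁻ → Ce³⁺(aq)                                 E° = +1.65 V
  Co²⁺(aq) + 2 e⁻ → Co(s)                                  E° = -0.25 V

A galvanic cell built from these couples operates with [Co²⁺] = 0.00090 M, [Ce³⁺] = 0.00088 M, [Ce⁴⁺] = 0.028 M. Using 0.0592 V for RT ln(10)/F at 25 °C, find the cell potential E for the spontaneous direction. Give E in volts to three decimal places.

+2.079 V

Ce⁴⁺/Ce³⁺ is the cathode (higher E°), Co²⁺/Co the anode: E°cell = +1.65 − (-0.25) = +1.90 V, n = 2.
Overall: 2 Ce⁴⁺(aq) + Co(s) → 2 Ce³⁺(aq) + Co²⁺(aq)
Q = [Ce³⁺]^2·[Co²⁺] / ([Ce⁴⁺]^2); log Q = -6.051.
E = E° − (0.0592/n) log Q = +1.90 − (0.0592/2)(-6.051) = +2.079 V.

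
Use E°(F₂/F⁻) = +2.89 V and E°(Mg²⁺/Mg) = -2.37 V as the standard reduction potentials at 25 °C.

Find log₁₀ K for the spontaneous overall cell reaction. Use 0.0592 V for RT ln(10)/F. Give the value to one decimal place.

Cathode: F₂/F⁻; anode: Mg²⁺/Mg. E°cell = +5.26 V, n = 2.
log K = nE°cell / 0.0592 = (2)(+5.26) / 0.0592 = 177.7.

177.7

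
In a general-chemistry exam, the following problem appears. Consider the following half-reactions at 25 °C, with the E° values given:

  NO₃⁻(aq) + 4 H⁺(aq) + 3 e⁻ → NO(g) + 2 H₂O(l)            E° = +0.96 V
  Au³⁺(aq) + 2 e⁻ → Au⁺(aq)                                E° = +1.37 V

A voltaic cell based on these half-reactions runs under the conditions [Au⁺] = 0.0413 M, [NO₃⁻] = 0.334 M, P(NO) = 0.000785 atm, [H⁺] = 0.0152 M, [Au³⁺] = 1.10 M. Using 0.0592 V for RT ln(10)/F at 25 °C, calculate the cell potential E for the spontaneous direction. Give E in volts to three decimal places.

+0.544 V

Au³⁺/Au⁺ is the cathode (higher E°), NO₃⁻/NO the anode: E°cell = +1.37 − (+0.96) = +0.41 V, n = 6.
Overall: 3 Au³⁺(aq) + 2 NO(g) + 4 H₂O(l) → 3 Au⁺(aq) + 2 NO₃⁻(aq) + 8 H⁺(aq)
Q = [Au⁺]^3·[NO₃⁻]^2·[H⁺]^8 / ([Au³⁺]^3·P(NO)^2); log Q = -13.564.
E = E° − (0.0592/n) log Q = +0.41 − (0.0592/6)(-13.564) = +0.544 V.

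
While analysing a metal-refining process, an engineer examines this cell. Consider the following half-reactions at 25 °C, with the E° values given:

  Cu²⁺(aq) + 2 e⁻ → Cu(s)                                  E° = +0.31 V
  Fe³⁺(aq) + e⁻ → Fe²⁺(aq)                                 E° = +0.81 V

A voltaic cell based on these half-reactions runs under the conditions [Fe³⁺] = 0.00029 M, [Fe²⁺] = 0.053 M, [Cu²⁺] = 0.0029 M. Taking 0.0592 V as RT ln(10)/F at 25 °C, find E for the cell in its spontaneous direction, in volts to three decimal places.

Fe³⁺/Fe²⁺ is the cathode (higher E°), Cu²⁺/Cu the anode: E°cell = +0.81 − (+0.31) = +0.50 V, n = 2.
Overall: 2 Fe³⁺(aq) + Cu(s) → 2 Fe²⁺(aq) + Cu²⁺(aq)
Q = [Fe²⁺]^2·[Cu²⁺] / ([Fe³⁺]^2); log Q = 1.986.
E = E° − (0.0592/n) log Q = +0.50 − (0.0592/2)(1.986) = +0.441 V.

+0.441 V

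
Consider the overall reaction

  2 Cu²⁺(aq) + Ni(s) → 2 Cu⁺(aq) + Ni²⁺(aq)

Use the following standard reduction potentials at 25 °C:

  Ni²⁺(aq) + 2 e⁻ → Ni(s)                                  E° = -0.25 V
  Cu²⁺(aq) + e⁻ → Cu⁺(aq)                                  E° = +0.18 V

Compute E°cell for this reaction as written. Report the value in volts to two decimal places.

The Cu²⁺/Cu⁺ couple has the higher reduction potential, so it is the cathode; Ni²⁺/Ni is oxidised at the anode.
E°cell = E°(cathode) − E°(anode) = (+0.18) − (-0.25) = +0.43 V.

+0.43 V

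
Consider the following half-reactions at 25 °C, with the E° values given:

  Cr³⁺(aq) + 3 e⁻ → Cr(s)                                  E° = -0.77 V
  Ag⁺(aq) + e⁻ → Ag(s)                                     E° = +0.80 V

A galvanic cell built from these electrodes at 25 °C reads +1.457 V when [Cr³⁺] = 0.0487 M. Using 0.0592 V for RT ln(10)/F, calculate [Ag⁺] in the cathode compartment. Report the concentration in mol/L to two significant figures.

0.0045 M

Ag⁺/Ag is the cathode, Cr³⁺/Cr the anode: E°cell = +1.57 V, n = 3.
Overall reaction: 3 Ag⁺(aq) + Cr(s) → 3 Ag(s) + Cr³⁺(aq); Q = [Cr³⁺]^1/[Ag⁺]^3.
From E = E° − (0.0592/n) log Q: log Q = (E° − E)·n/0.0592 = (+1.57 − (+1.457))·3/0.0592 = 5.7264.
So 3·log[Ag⁺] = 1·log(0.0487) − log Q = -1.3125 − (5.7264) = -7.0389; log[Ag⁺] = -7.0389 / 3 = -2.3463; [Ag⁺] = 10^(-2.3463) ≈ 0.0045 M.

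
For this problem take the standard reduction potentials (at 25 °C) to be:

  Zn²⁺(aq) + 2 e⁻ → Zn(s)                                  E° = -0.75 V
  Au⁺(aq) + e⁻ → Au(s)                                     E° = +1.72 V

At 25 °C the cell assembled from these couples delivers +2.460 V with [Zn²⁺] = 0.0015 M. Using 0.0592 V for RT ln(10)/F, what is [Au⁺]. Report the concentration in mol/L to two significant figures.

0.026 M

Au⁺/Au is the cathode, Zn²⁺/Zn the anode: E°cell = +2.47 V, n = 2.
Overall reaction: 2 Au⁺(aq) + Zn(s) → 2 Au(s) + Zn²⁺(aq); Q = [Zn²⁺]^1/[Au⁺]^2.
From E = E° − (0.0592/n) log Q: log Q = (E° − E)·n/0.0592 = (+2.47 − (+2.460))·2/0.0592 = 0.3378.
So 2·log[Au⁺] = 1·log(0.0015) − log Q = -2.8239 − (0.3378) = -3.1617; log[Au⁺] = -3.1617 / 2 = -1.5809; [Au⁺] = 10^(-1.5809) ≈ 0.026 M.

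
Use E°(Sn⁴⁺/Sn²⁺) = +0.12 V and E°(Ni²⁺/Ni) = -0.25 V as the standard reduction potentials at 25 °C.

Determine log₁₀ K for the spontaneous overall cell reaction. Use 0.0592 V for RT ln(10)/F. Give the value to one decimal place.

Cathode: Sn⁴⁺/Sn²⁺; anode: Ni²⁺/Ni. E°cell = +0.37 V, n = 2.
log K = nE°cell / 0.0592 = (2)(+0.37) / 0.0592 = 12.5.

12.5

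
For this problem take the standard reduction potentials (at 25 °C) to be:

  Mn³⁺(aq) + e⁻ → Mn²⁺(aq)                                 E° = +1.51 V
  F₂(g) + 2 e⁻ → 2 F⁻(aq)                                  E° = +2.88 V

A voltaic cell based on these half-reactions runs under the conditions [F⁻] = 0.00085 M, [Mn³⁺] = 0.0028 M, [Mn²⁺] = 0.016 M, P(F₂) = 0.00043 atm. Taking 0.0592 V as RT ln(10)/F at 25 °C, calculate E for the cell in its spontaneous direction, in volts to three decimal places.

F₂/F⁻ is the cathode (higher E°), Mn³⁺/Mn²⁺ the anode: E°cell = +2.88 − (+1.51) = +1.37 V, n = 2.
Overall: F₂(g) + 2 Mn²⁺(aq) → 2 F⁻(aq) + 2 Mn³⁺(aq)
Q = [F⁻]^2·[Mn³⁺]^2 / (P(F₂)·[Mn²⁺]^2); log Q = -4.289.
E = E° − (0.0592/n) log Q = +1.37 − (0.0592/2)(-4.289) = +1.497 V.

+1.497 V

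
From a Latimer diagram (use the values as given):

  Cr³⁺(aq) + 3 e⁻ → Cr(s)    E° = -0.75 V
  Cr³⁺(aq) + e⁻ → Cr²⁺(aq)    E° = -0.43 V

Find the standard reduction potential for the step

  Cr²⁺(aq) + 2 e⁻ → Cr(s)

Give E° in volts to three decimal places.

Sequential free energies add, so n₃E°₃ = n₁E°₁ + n₂E°₂.
With n₃ = 3, and the known step contributing 1×(-0.43) V, the unknown satisfies 2·E° = 3×(-0.75) − 1×(-0.43) = -1.820.
E° = -1.820 / 2 = -0.910 V.

-0.910 V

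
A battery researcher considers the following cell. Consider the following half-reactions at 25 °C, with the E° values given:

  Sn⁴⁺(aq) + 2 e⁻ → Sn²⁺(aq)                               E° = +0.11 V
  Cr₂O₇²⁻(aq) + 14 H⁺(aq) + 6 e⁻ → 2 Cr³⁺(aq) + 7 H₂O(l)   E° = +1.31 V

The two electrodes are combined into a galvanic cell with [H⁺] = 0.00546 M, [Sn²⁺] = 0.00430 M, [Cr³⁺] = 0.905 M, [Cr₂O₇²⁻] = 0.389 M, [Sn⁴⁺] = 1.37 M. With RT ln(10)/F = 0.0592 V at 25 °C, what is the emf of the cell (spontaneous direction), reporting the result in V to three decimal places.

+0.810 V

Cr₂O₇²⁻/Cr³⁺ is the cathode (higher E°), Sn⁴⁺/Sn²⁺ the anode: E°cell = +1.31 − (+0.11) = +1.20 V, n = 6.
Overall: Cr₂O₇²⁻(aq) + 14 H⁺(aq) + 3 Sn²⁺(aq) → 2 Cr³⁺(aq) + 7 H₂O(l) + 3 Sn⁴⁺(aq)
Q = [Cr³⁺]^2·[Sn⁴⁺]^3 / ([Cr₂O₇²⁻]·[H⁺]^14·[Sn²⁺]^3); log Q = 39.512.
E = E° − (0.0592/n) log Q = +1.20 − (0.0592/6)(39.512) = +0.810 V.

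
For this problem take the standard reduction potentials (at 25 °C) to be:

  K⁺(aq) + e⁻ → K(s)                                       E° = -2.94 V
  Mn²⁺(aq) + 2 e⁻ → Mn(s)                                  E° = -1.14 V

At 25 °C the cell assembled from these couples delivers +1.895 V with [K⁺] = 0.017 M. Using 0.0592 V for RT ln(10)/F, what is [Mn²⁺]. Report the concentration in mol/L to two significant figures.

0.47 M

Mn²⁺/Mn is the cathode, K⁺/K the anode: E°cell = +1.80 V, n = 2.
Overall reaction: Mn²⁺(aq) + 2 K(s) → Mn(s) + 2 K⁺(aq); Q = [K⁺]^2/[Mn²⁺]^1.
From E = E° − (0.0592/n) log Q: log Q = (E° − E)·n/0.0592 = (+1.80 − (+1.895))·2/0.0592 = -3.2095.
So 1·log[Mn²⁺] = 2·log(0.017) − log Q = -3.5391 − (-3.2095) = -0.3296; [Mn²⁺] = 10^(-0.3296) ≈ 0.47 M.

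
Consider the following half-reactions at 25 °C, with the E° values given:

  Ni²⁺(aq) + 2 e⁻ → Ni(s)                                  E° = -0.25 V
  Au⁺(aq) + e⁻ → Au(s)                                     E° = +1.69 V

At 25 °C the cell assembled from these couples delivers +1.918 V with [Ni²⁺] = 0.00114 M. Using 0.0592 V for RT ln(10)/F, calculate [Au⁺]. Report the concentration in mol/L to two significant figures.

0.014 M

Au⁺/Au is the cathode, Ni²⁺/Ni the anode: E°cell = +1.94 V, n = 2.
Overall reaction: 2 Au⁺(aq) + Ni(s) → 2 Au(s) + Ni²⁺(aq); Q = [Ni²⁺]^1/[Au⁺]^2.
From E = E° − (0.0592/n) log Q: log Q = (E° − E)·n/0.0592 = (+1.94 − (+1.918))·2/0.0592 = 0.7432.
So 2·log[Au⁺] = 1·log(0.00114) − log Q = -2.9431 − (0.7432) = -3.6863; log[Au⁺] = -3.6863 / 2 = -1.8432; [Au⁺] = 10^(-1.8432) ≈ 0.014 M.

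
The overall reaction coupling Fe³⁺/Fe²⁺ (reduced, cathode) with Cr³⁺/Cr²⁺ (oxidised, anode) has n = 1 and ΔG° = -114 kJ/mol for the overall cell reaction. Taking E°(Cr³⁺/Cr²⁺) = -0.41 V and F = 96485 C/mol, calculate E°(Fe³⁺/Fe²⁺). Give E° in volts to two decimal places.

+0.77 V

E°cell = −ΔG°/(nF) = −(-114×10³)/((1)(96485)) = +1.182 V.
Since Fe³⁺/Fe²⁺ is the cathode and Cr³⁺/Cr²⁺ the anode, E°cell = E°(Fe³⁺/Fe²⁺) − E°(Cr³⁺/Cr²⁺).
So E°(Fe³⁺/Fe²⁺) = E°cell + E°(Cr³⁺/Cr²⁺) = +1.182 + (-0.41) = +0.77 V.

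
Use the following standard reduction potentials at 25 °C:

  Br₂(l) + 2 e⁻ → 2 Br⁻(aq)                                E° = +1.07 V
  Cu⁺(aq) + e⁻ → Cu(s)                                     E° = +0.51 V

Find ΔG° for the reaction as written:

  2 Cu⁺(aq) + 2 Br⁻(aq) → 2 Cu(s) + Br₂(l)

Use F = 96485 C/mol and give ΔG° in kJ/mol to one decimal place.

+108.1 kJ/mol

As written, Cu⁺/Cu is reduced (cathode) and Br₂/Br⁻ is oxidised (anode), so E°cell = (+0.51) − (+1.07) = -0.56 V.
Balancing electrons gives n = 2.
ΔG° = −nFE° = −(2)(96485)(-0.56) = 108,063 J = +108.1 kJ/mol.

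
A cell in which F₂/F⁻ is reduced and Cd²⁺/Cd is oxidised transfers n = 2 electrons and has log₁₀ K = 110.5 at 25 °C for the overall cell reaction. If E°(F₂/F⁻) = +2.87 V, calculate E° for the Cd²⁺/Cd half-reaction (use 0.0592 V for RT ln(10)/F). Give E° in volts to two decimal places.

-0.40 V

E°cell = (0.0592/n)·log K = (0.0592/2)(110.5) = +3.271 V.
Since F₂/F⁻ is the cathode and Cd²⁺/Cd the anode, E°cell = E°(F₂/F⁻) − E°(Cd²⁺/Cd).
So E°(Cd²⁺/Cd) = E°(F₂/F⁻) − E°cell = (+2.87) − (+3.271) = -0.40 V.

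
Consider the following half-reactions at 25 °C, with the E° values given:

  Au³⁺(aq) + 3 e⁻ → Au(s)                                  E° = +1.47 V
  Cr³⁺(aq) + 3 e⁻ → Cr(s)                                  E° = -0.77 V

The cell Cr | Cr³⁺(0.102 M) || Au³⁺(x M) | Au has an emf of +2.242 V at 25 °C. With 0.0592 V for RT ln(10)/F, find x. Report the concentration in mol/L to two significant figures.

Au³⁺/Au is the cathode, Cr³⁺/Cr the anode: E°cell = +2.24 V, n = 3.
Overall reaction: Au³⁺(aq) + Cr(s) → Au(s) + Cr³⁺(aq); Q = [Cr³⁺]^1/[Au³⁺]^1.
From E = E° − (0.0592/n) log Q: log Q = (E° − E)·n/0.0592 = (+2.24 − (+2.242))·3/0.0592 = -0.1014.
So 1·log[Au³⁺] = 1·log(0.102) − log Q = -0.9914 − (-0.1014) = -0.8900; [Au³⁺] = 10^(-0.8900) ≈ 0.13 M.

0.13 M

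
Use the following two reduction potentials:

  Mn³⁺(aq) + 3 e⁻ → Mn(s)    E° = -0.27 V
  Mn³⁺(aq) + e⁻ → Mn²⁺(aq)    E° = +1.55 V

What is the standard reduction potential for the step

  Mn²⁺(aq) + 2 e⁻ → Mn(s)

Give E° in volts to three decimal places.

Sequential free energies add, so n₃E°₃ = n₁E°₁ + n₂E°₂.
With n₃ = 3, and the known step contributing 1×(+1.55) V, the unknown satisfies 2·E° = 3×(-0.27) − 1×(+1.55) = -2.360.
E° = -2.360 / 2 = -1.180 V.

-1.180 V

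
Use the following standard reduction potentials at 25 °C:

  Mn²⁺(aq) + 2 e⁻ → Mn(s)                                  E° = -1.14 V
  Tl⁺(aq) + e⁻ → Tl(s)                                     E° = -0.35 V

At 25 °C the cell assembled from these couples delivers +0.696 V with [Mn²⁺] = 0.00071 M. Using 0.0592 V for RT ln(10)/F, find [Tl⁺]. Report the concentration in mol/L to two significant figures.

Tl⁺/Tl is the cathode, Mn²⁺/Mn the anode: E°cell = +0.79 V, n = 2.
Overall reaction: 2 Tl⁺(aq) + Mn(s) → 2 Tl(s) + Mn²⁺(aq); Q = [Mn²⁺]^1/[Tl⁺]^2.
From E = E° − (0.0592/n) log Q: log Q = (E° − E)·n/0.0592 = (+0.79 − (+0.696))·2/0.0592 = 3.1757.
So 2·log[Tl⁺] = 1·log(0.00071) − log Q = -3.1487 − (3.1757) = -6.3244; log[Tl⁺] = -6.3244 / 2 = -3.1622; [Tl⁺] = 10^(-3.1622) ≈ 0.00069 M.

0.00069 M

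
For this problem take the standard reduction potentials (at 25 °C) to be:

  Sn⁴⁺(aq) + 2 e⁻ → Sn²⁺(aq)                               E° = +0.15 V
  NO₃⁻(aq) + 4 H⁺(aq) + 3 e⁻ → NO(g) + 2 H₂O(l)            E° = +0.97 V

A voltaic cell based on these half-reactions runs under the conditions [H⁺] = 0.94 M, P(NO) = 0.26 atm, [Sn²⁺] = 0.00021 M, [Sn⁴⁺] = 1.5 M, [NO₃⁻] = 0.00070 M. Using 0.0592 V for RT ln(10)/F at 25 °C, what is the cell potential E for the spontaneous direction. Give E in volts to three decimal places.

NO₃⁻/NO is the cathode (higher E°), Sn⁴⁺/Sn²⁺ the anode: E°cell = +0.97 − (+0.15) = +0.82 V, n = 6.
Overall: 2 NO₃⁻(aq) + 8 H⁺(aq) + 3 Sn²⁺(aq) → 2 NO(g) + 4 H₂O(l) + 3 Sn⁴⁺(aq)
Q = P(NO)^2·[Sn⁴⁺]^3 / ([NO₃⁻]^2·[H⁺]^8·[Sn²⁺]^3); log Q = 16.916.
E = E° − (0.0592/n) log Q = +0.82 − (0.0592/6)(16.916) = +0.653 V.

+0.653 V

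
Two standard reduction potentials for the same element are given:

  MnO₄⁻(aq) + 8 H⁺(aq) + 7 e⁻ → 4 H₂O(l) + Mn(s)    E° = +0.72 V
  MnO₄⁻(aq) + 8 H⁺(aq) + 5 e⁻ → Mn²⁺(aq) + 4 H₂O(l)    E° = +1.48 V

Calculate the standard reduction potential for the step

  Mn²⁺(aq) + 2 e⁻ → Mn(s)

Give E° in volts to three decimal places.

Sequential free energies add, so n₃E°₃ = n₁E°₁ + n₂E°₂.
With n₃ = 7, and the known step contributing 5×(+1.48) V, the unknown satisfies 2·E° = 7×(+0.72) − 5×(+1.48) = -2.360.
E° = -2.360 / 2 = -1.180 V.

-1.180 V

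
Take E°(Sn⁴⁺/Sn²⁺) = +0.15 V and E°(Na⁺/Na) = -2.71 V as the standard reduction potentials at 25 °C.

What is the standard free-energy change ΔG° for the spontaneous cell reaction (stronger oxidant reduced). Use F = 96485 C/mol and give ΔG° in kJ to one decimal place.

-551.9 kJ

Sn⁴⁺/Sn²⁺ (E° = +0.15 V) is the cathode; Na⁺/Na (E° = -2.71 V) is the anode, so E°cell = +2.86 V.
Balancing electrons gives n = 2 (lcm of 2 and 1).
ΔG° = −nFE° = −(2)(96485)(+2.86) = -551,894 J = -551.9 kJ.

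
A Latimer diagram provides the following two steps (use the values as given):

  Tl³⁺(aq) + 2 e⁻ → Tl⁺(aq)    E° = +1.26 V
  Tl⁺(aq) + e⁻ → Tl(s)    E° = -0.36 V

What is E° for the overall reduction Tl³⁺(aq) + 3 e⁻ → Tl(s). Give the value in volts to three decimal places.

Since ΔG° = −nFE° is additive over sequential reductions, n₃E°₃ = n₁E°₁ + n₂E°₂.
E°₃ = (2×+1.26 + 1×-0.36) / 3 = (+2.160) / 3 = +0.720 V.

+0.720 V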